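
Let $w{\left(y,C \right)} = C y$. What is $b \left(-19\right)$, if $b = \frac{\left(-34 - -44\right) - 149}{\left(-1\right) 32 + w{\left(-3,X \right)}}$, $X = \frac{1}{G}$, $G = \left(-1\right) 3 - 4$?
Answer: $- \frac{18487}{221} \approx -83.652$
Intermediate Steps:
$G = -7$ ($G = -3 - 4 = -7$)
$X = - \frac{1}{7}$ ($X = \frac{1}{-7} = - \frac{1}{7} \approx -0.14286$)
$b = \frac{973}{221}$ ($b = \frac{\left(-34 - -44\right) - 149}{\left(-1\right) 32 - - \frac{3}{7}} = \frac{\left(-34 + 44\right) - 149}{-32 + \frac{3}{7}} = \frac{10 - 149}{- \frac{221}{7}} = \left(-139\right) \left(- \frac{7}{221}\right) = \frac{973}{221} \approx 4.4027$)
$b \left(-19\right) = \frac{973}{221} \left(-19\right) = - \frac{18487}{221}$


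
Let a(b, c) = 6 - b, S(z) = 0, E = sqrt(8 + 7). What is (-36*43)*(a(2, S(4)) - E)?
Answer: -6192 + 1548*sqrt(15) ≈ -196.62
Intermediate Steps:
E = sqrt(15) ≈ 3.8730
(-36*43)*(a(2, S(4)) - E) = (-36*43)*((6 - 1*2) - sqrt(15)) = -1548*((6 - 2) - sqrt(15)) = -1548*(4 - sqrt(15)) = -6192 + 1548*sqrt(15)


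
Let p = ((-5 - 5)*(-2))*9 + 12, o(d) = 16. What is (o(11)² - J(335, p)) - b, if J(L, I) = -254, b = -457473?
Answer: 457983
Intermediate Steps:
p = 192 (p = -10*(-2)*9 + 12 = 20*9 + 12 = 180 + 12 = 192)
(o(11)² - J(335, p)) - b = (16² - 1*(-254)) - 1*(-457473) = (256 + 254) + 457473 = 510 + 457473 = 457983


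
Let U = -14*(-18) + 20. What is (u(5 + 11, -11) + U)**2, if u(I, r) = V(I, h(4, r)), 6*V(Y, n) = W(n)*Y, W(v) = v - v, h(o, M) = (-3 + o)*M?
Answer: 73984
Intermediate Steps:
h(o, M) = M*(-3 + o)
W(v) = 0
V(Y, n) = 0 (V(Y, n) = (0*Y)/6 = (1/6)*0 = 0)
u(I, r) = 0
U = 272 (U = 252 + 20 = 272)
(u(5 + 11, -11) + U)**2 = (0 + 272)**2 = 272**2 = 73984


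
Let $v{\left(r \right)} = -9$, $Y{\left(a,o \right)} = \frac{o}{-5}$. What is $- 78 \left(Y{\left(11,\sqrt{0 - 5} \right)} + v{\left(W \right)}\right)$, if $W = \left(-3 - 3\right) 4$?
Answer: $702 + \frac{78 i \sqrt{5}}{5} \approx 702.0 + 34.883 i$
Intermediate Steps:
$Y{\left(a,o \right)} = - \frac{o}{5}$ ($Y{\left(a,o \right)} = o \left(- \frac{1}{5}\right) = - \frac{o}{5}$)
$W = -24$ ($W = \left(-6\right) 4 = -24$)
$- 78 \left(Y{\left(11,\sqrt{0 - 5} \right)} + v{\left(W \right)}\right) = - 78 \left(- \frac{\sqrt{0 - 5}}{5} - 9\right) = - 78 \left(- \frac{\sqrt{-5}}{5} - 9\right) = - 78 \left(- \frac{i \sqrt{5}}{5} - 9\right) = - 78 \left(-9 - \frac{i \sqrt{5}}{5}\right) = 702 + \frac{78 i \sqrt{5}}{5}$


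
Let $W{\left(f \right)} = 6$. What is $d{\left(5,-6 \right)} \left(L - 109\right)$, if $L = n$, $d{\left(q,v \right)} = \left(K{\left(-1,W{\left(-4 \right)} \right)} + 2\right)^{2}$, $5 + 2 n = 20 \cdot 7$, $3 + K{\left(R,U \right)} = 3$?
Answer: $-166$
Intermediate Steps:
$K{\left(R,U \right)} = 0$ ($K{\left(R,U \right)} = -3 + 3 = 0$)
$n = \frac{135}{2}$ ($n = - \frac{5}{2} + \frac{20 \cdot 7}{2} = - \frac{5}{2} + \frac{1}{2} \cdot 140 = - \frac{5}{2} + 70 = \frac{135}{2} \approx 67.5$)
$d{\left(q,v \right)} = 4$ ($d{\left(q,v \right)} = \left(0 + 2\right)^{2} = 2^{2} = 4$)
$L = \frac{135}{2} \approx 67.5$
$d{\left(5,-6 \right)} \left(L - 109\right) = 4 \left(\frac{135}{2} - 109\right) = 4 \left(- \frac{83}{2}\right) = -166$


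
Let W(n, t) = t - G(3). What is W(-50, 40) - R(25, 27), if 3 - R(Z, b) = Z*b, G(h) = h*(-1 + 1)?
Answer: 712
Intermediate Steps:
G(h) = 0 (G(h) = h*0 = 0)
W(n, t) = t (W(n, t) = t - 1*0 = t + 0 = t)
R(Z, b) = 3 - Z*b
W(-50, 40) - R(25, 27) = 40 - (3 - 1*25*27) = 40 - (3 - 675) = 40 - 1*(-672) = 40 + 672 = 712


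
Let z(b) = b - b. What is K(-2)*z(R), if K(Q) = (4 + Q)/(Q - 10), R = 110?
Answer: 0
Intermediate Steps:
z(b) = 0
K(Q) = (4 + Q)/(-10 + Q)
K(-2)*z(R) = ((4 - 2)/(-10 - 2))*0 = (2/(-12))*0 = -1/12*2*0 = -⅙*0 = 0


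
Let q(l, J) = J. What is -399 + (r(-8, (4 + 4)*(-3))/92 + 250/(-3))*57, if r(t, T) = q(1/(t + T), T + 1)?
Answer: -20653/4 ≈ -5163.3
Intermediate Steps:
r(t, T) = 1 + T (r(t, T) = T + 1 = 1 + T)
-399 + (r(-8, (4 + 4)*(-3))/92 + 250/(-3))*57 = -399 + ((1 + (4 + 4)*(-3))/92 + 250/(-3))*57 = -399 + ((1 + 8*(-3))*(1/92) + 250*(-⅓))*57 = -399 + ((1 - 24)*(1/92) - 250/3)*57 = -399 + (-23*1/92 - 250/3)*57 = -399 + (-¼ - 250/3)*57 = -399 - 1003/12*57 = -399 - 19057/4 = -20653/4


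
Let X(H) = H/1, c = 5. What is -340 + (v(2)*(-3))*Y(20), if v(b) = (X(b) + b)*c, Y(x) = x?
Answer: -1540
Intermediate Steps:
X(H) = H (X(H) = H*1 = H)
v(b) = 10*b (v(b) = (b + b)*5 = (2*b)*5 = 10*b)
-340 + (v(2)*(-3))*Y(20) = -340 + ((10*2)*(-3))*20 = -340 + (20*(-3))*20 = -340 - 60*20 = -340 - 1200 = -1540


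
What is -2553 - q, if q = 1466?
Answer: -4019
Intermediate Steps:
-2553 - q = -2553 - 1*1466 = -2553 - 1466 = -4019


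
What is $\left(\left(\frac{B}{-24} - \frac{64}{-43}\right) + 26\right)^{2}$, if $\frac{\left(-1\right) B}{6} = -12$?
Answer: $\frac{1108809}{1849} \approx 599.68$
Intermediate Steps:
$B = 72$ ($B = \left(-6\right) \left(-12\right) = 72$)
$\left(\left(\frac{B}{-24} - \frac{64}{-43}\right) + 26\right)^{2} = \left(\left(\frac{72}{-24} - \frac{64}{-43}\right) + 26\right)^{2} = \left(\left(72 \left(- \frac{1}{24}\right) - - \frac{64}{43}\right) + 26\right)^{2} = \left(\left(-3 + \frac{64}{43}\right) + 26\right)^{2} = \left(- \frac{65}{43} + 26\right)^{2} = \left(\frac{1053}{43}\right)^{2} = \frac{1108809}{1849}$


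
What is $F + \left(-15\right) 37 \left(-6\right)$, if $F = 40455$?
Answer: $43785$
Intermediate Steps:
$F + \left(-15\right) 37 \left(-6\right) = 40455 + \left(-15\right) 37 \left(-6\right) = 40455 - -3330 = 40455 + 3330 = 43785$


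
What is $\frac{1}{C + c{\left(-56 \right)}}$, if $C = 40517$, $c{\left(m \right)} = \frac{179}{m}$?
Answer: $\frac{56}{2268773} \approx 2.4683 \cdot 10^{-5}$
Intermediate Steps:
$\frac{1}{C + c{\left(-56 \right)}} = \frac{1}{40517 + \frac{179}{-56}} = \frac{1}{40517 + 179 \left(- \frac{1}{56}\right)} = \frac{1}{40517 - \frac{179}{56}} = \frac{1}{\frac{2268773}{56}} = \frac{56}{2268773}$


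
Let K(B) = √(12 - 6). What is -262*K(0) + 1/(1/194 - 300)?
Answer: -194/58199 - 262*√6 ≈ -641.77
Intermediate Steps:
K(B) = √6
-262*K(0) + 1/(1/194 - 300) = -262*√6 + 1/(1/194 - 300) = -262*√6 + 1/(-58199/194) = -262*√6 - 194/58199 = -194/58199 - 262*√6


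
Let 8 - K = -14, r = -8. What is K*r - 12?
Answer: -188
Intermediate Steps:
K = 22 (K = 8 - 1*(-14) = 8 + 14 = 22)
K*r - 12 = 22*(-8) - 12 = -176 - 12 = -188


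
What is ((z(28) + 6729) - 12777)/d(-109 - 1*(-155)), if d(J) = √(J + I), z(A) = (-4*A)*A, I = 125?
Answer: -9184*√19/57 ≈ -702.32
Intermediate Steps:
z(A) = -4*A²
d(J) = √(125 + J) (d(J) = √(J + 125) = √(125 + J))
((z(28) + 6729) - 12777)/d(-109 - 1*(-155)) = ((-4*28² + 6729) - 12777)/(√(125 + (-109 - 1*(-155)))) = ((-4*784 + 6729) - 12777)/(√(125 + (-109 + 155))) = ((-3136 + 6729) - 12777)/(√(125 + 46)) = (3593 - 12777)/(√171) = -9184*√19/57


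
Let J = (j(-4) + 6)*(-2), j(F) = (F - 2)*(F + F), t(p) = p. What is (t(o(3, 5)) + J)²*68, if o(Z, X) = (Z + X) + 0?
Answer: 680000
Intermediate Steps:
o(Z, X) = X + Z (o(Z, X) = (X + Z) + 0 = X + Z)
j(F) = 2*F*(-2 + F) (j(F) = (-2 + F)*(2*F) = 2*F*(-2 + F))
J = -108 (J = (2*(-4)*(-2 - 4) + 6)*(-2) = (2*(-4)*(-6) + 6)*(-2) = (48 + 6)*(-2) = 54*(-2) = -108)
(t(o(3, 5)) + J)²*68 = ((5 + 3) - 108)²*68 = (8 - 108)²*68 = (-100)²*68 = 10000*68 = 680000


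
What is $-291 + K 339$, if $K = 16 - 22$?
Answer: $-2325$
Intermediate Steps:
$K = -6$
$-291 + K 339 = -291 - 2034 = -2325$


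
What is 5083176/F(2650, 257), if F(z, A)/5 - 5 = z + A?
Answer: 90771/260 ≈ 349.12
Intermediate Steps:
F(z, A) = 25 + 5*A + 5*z (F(z, A) = 25 + 5*(z + A) = 25 + 5*(A + z) = 25 + (5*A + 5*z) = 25 + 5*A + 5*z)
5083176/F(2650, 257) = 5083176/(25 + 5*257 + 5*2650) = 5083176/(25 + 1285 + 13250) = 5083176/14560 = 5083176*(1/14560) = 90771/260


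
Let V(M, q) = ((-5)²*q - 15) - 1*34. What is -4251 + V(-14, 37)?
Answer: -3375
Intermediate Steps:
V(M, q) = -49 + 25*q (V(M, q) = (25*q - 15) - 34 = (-15 + 25*q) - 34 = -49 + 25*q)
-4251 + V(-14, 37) = -4251 + (-49 + 25*37) = -4251 + (-49 + 925) = -4251 + 876 = -3375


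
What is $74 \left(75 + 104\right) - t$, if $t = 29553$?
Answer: $-16307$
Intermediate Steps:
$74 \left(75 + 104\right) - t = 74 \left(75 + 104\right) - 29553 = 74 \cdot 179 - 29553 = 13246 - 29553 = -16307$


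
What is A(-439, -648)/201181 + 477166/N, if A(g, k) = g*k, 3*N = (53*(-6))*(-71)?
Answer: 49068834659/757044103 ≈ 64.816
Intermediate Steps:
N = 7526 (N = ((53*(-6))*(-71))/3 = (-318*(-71))/3 = (⅓)*22578 = 7526)
A(-439, -648)/201181 + 477166/N = -439*(-648)/201181 + 477166/7526 = 284472*(1/201181) + 477166*(1/7526) = 284472/201181 + 238583/3763 = 49068834659/757044103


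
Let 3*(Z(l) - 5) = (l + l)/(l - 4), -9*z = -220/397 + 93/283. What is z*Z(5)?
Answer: 633475/3033477 ≈ 0.20883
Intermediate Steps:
z = 25339/1011159 (z = -(-220/397 + 93/283)/9 = -⅑*(-25339/112351) = 25339/1011159 ≈ 0.025059)
Z(l) = 5 + 2*l/(3*(-4 + l)) (Z(l) = 5 + ((l + l)/(l - 4))/3 = 5 + ((2*l)/(-4 + l))/3 = 5 + (2*l/(-4 + l))/3 = 5 + 2*l/(3*(-4 + l)))
z*Z(5) = 25339*((-60 + 17*5)/(3*(-4 + 5)))/1011159 = 25339*((⅓)*(-60 + 85)/1)/1011159 = 25339*((⅓)*1*25)/1011159 = (25339/1011159)*(25/3) = 633475/3033477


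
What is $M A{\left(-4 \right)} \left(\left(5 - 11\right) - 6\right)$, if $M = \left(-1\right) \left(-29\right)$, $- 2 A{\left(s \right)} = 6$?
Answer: $1044$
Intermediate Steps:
$A{\left(s \right)} = -3$ ($A{\left(s \right)} = \left(- \frac{1}{2}\right) 6 = -3$)
$M = 29$
$M A{\left(-4 \right)} \left(\left(5 - 11\right) - 6\right) = 29 \left(-3\right) \left(\left(5 - 11\right) - 6\right) = - 87 \left(-6 - 6\right) = \left(-87\right) \left(-12\right) = 1044$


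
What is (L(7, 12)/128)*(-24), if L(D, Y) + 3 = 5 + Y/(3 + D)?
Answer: -3/5 ≈ -0.60000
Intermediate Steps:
L(D, Y) = 2 + Y/(3 + D) (L(D, Y) = -3 + (5 + Y/(3 + D)) = 2 + Y/(3 + D))
(L(7, 12)/128)*(-24) = (((6 + 12 + 2*7)/(3 + 7))/128)*(-24) = (((6 + 12 + 14)/10)*(1/128))*(-24) = (((1/10)*32)*(1/128))*(-24) = ((16/5)*(1/128))*(-24) = (1/40)*(-24) = -3/5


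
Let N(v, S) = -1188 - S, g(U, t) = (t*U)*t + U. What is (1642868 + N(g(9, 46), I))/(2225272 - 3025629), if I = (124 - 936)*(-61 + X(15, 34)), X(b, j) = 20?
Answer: -1608388/800357 ≈ -2.0096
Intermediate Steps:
I = 33292 (I = (124 - 936)*(-61 + 20) = -812*(-41) = 33292)
g(U, t) = U + U*t**2 (g(U, t) = (U*t)*t + U = U*t**2 + U = U + U*t**2)
(1642868 + N(g(9, 46), I))/(2225272 - 3025629) = (1642868 + (-1188 - 1*33292))/(2225272 - 3025629) = (1642868 + (-1188 - 33292))/(-800357) = (1642868 - 34480)*(-1/800357) = 1608388*(-1/800357) = -1608388/800357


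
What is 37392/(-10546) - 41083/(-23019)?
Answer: -213732565/121379187 ≈ -1.7609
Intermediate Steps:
37392/(-10546) - 41083/(-23019) = 37392*(-1/10546) - 41083*(-1/23019) = -18696/5273 + 41083/23019 = -213732565/121379187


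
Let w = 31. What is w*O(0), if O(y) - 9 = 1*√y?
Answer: 279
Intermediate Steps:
O(y) = 9 + √y (O(y) = 9 + 1*√y = 9 + √y)
w*O(0) = 31*(9 + √0) = 31*(9 + 0) = 31*9 = 279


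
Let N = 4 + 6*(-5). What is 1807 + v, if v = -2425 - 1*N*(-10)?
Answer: -878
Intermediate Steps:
N = -26 (N = 4 - 30 = -26)
v = -2685 (v = -2425 - 1*(-26)*(-10) = -2425 - (-26)*(-10) = -2425 - 1*260 = -2425 - 260 = -2685)
1807 + v = 1807 - 2685 = -878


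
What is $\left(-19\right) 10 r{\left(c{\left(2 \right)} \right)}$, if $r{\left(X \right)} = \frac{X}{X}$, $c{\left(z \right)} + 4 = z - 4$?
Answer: $-190$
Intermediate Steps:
$c{\left(z \right)} = -8 + z$ ($c{\left(z \right)} = -4 + \left(z - 4\right) = -4 + \left(-4 + z\right) = -8 + z$)
$r{\left(X \right)} = 1$
$\left(-19\right) 10 r{\left(c{\left(2 \right)} \right)} = \left(-19\right) 10 \cdot 1 = \left(-190\right) 1 = -190$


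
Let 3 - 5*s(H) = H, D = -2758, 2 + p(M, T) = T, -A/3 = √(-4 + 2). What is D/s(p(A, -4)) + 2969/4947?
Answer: -22730803/14841 ≈ -1531.6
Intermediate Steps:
A = -3*I*√2 (A = -3*√(-4 + 2) = -3*I*√2 ≈ -4.2426*I)
p(M, T) = -2 + T
s(H) = ⅗ - H/5
D/s(p(A, -4)) + 2969/4947 = -2758/(⅗ - (-2 - 4)/5) + 2969/4947 = -2758/(⅗ - ⅕*(-6)) + 2969*(1/4947) = -2758/(⅗ + 6/5) + 2969/4947 = -2758/9/5 + 2969/4947 = -2758*5/9 + 2969/4947 = -13790/9 + 2969/4947 = -22730803/14841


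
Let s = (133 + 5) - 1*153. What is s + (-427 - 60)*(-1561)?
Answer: 760192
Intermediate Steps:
s = -15 (s = 138 - 153 = -15)
s + (-427 - 60)*(-1561) = -15 + (-427 - 60)*(-1561) = -15 - 487*(-1561) = -15 + 760207 = 760192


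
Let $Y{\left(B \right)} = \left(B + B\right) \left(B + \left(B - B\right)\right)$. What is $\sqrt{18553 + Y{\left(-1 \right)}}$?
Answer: $\sqrt{18555} \approx 136.22$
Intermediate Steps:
$Y{\left(B \right)} = 2 B^{2}$ ($Y{\left(B \right)} = 2 B \left(B + 0\right) = 2 B B = 2 B^{2}$)
$\sqrt{18553 + Y{\left(-1 \right)}} = \sqrt{18553 + 2 \left(-1\right)^{2}} = \sqrt{18553 + 2 \cdot 1} = \sqrt{18553 + 2} = \sqrt{18555}$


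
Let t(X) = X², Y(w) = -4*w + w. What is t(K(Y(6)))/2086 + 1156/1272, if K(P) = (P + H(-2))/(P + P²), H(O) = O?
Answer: 2352040181/2588052222 ≈ 0.90881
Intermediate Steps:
Y(w) = -3*w
K(P) = (-2 + P)/(P + P²) (K(P) = (P - 2)/(P + P²) = (-2 + P)/(P + P²))
t(K(Y(6)))/2086 + 1156/1272 = ((-2 - 3*6)/(((-3*6))*(1 - 3*6)))²/2086 + 1156/1272 = ((-2 - 18)/((-18)*(1 - 18)))²*(1/2086) + 1156*(1/1272) = (-1/18*(-20)/(-17))²*(1/2086) + 289/318 = (-1/18*(-1/17)*(-20))²*(1/2086) + 289/318 = (-10/153)²*(1/2086) + 289/318 = (100/23409)*(1/2086) + 289/318 = 50/24415587 + 289/318 = 2352040181/2588052222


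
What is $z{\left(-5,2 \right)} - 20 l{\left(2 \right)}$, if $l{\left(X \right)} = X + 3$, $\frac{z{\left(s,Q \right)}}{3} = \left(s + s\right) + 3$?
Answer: $-121$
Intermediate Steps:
$z{\left(s,Q \right)} = 9 + 6 s$ ($z{\left(s,Q \right)} = 3 \left(\left(s + s\right) + 3\right) = 3 \left(2 s + 3\right) = 3 \left(3 + 2 s\right) = 9 + 6 s$)
$l{\left(X \right)} = 3 + X$
$z{\left(-5,2 \right)} - 20 l{\left(2 \right)} = \left(9 + 6 \left(-5\right)\right) - 20 \left(3 + 2\right) = \left(9 - 30\right) - 100 = -21 - 100 = -121$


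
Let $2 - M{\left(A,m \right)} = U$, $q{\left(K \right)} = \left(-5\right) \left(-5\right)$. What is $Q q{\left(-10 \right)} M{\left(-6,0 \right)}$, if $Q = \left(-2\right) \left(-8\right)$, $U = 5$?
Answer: $-1200$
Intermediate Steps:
$q{\left(K \right)} = 25$
$M{\left(A,m \right)} = -3$ ($M{\left(A,m \right)} = 2 - 5 = -3$)
$Q = 16$
$Q q{\left(-10 \right)} M{\left(-6,0 \right)} = 16 \cdot 25 \left(-3\right) = 400 \left(-3\right) = -1200$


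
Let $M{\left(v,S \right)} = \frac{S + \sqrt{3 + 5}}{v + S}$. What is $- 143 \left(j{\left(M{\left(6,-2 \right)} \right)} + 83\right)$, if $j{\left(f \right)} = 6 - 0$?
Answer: $-12727$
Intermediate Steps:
$M{\left(v,S \right)} = \frac{S + 2 \sqrt{2}}{S + v}$ ($M{\left(v,S \right)} = \frac{S + \sqrt{8}}{S + v} = \frac{S + 2 \sqrt{2}}{S + v}$)
$j{\left(f \right)} = 6$ ($j{\left(f \right)} = 6 + 0 = 6$)
$- 143 \left(j{\left(M{\left(6,-2 \right)} \right)} + 83\right) = - 143 \left(6 + 83\right) = \left(-143\right) 89 = -12727$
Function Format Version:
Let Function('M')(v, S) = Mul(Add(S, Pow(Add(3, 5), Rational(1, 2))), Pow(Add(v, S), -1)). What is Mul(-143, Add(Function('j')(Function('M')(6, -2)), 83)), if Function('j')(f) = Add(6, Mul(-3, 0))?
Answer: -12727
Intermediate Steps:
Function('M')(v, S) = Mul(Pow(Add(S, v), -1), Add(S, Mul(2, Pow(2, Rational(1, 2))))) (Function('M')(v, S) = Mul(Add(S, Pow(8, Rational(1, 2))), Pow(Add(S, v), -1)) = Mul(Add(S, Mul(2, Pow(2, Rational(1, 2)))), Pow(Add(S, v), -1)) = Mul(Pow(Add(S, v), -1), Add(S, Mul(2, Pow(2, Rational(1, 2))))))
Function('j')(f) = 6 (Function('j')(f) = Add(6, 0) = 6)
Mul(-143, Add(Function('j')(Function('M')(6, -2)), 83)) = Mul(-143, Add(6, 83)) = Mul(-143, 89) = -12727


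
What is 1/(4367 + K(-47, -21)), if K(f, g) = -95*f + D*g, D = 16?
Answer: 1/8496 ≈ 0.00011770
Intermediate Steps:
K(f, g) = -95*f + 16*g
1/(4367 + K(-47, -21)) = 1/(4367 + (-95*(-47) + 16*(-21))) = 1/(4367 + (4465 - 336)) = 1/(4367 + 4129) = 1/8496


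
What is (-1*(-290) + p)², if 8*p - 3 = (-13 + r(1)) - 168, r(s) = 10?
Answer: 72361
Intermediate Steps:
p = -21 (p = 3/8 + ((-13 + 10) - 168)/8 = 3/8 + (-3 - 168)/8 = 3/8 + (⅛)*(-171) = 3/8 - 171/8 = -21)
(-1*(-290) + p)² = (-1*(-290) - 21)² = (290 - 21)² = 269² = 72361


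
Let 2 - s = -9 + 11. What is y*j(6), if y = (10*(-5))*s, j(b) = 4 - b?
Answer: 0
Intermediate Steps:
s = 0 (s = 2 - (-9 + 11) = 2 - 1*2 = 2 - 2 = 0)
y = 0 (y = (10*(-5))*0 = -50*0 = 0)
y*j(6) = 0*(4 - 1*6) = 0*(4 - 6) = 0*(-2) = 0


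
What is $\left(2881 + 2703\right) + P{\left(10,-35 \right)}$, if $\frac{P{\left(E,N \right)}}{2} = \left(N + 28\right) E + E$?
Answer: $5464$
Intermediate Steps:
$P{\left(E,N \right)} = 2 E + 2 E \left(28 + N\right)$ ($P{\left(E,N \right)} = 2 \left(\left(N + 28\right) E + E\right) = 2 \left(\left(28 + N\right) E + E\right) = 2 \left(E \left(28 + N\right) + E\right) = 2 \left(E + E \left(28 + N\right)\right) = 2 E + 2 E \left(28 + N\right)$)
$\left(2881 + 2703\right) + P{\left(10,-35 \right)} = \left(2881 + 2703\right) + 2 \cdot 10 \left(29 - 35\right) = 5584 + 2 \cdot 10 \left(-6\right) = 5584 - 120 = 5464$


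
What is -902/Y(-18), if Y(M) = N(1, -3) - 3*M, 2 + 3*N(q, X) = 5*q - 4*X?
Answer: -902/59 ≈ -15.288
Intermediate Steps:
N(q, X) = -⅔ - 4*X/3 + 5*q/3 (N(q, X) = -⅔ + (5*q - 4*X)/3 = -⅔ + (-4*X + 5*q)/3 = -⅔ + (-4*X/3 + 5*q/3) = -⅔ - 4*X/3 + 5*q/3)
Y(M) = 5 - 3*M (Y(M) = (-⅔ - 4/3*(-3) + (5/3)*1) - 3*M = (-⅔ + 4 + 5/3) - 3*M = 5 - 3*M)
-902/Y(-18) = -902/(5 - 3*(-18)) = -902/(5 + 54) = -902/59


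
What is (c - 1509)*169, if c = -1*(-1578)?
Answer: 11661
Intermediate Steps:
c = 1578
(c - 1509)*169 = (1578 - 1509)*169 = 69*169 = 11661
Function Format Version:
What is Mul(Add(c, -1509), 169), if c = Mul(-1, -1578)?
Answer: 11661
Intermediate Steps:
c = 1578
Mul(Add(c, -1509), 169) = Mul(Add(1578, -1509), 169) = Mul(69, 169) = 11661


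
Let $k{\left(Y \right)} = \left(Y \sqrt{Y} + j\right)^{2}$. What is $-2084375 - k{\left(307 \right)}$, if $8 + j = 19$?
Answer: $-31018939 - 6754 \sqrt{307} \approx -3.1137 \cdot 10^{7}$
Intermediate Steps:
$j = 11$ ($j = -8 + 19 = 11$)
$k{\left(Y \right)} = \left(11 + Y^{\frac{3}{2}}\right)^{2}$ ($k{\left(Y \right)} = \left(Y \sqrt{Y} + 11\right)^{2} = \left(Y^{\frac{3}{2}} + 11\right)^{2} = \left(11 + Y^{\frac{3}{2}}\right)^{2}$)
$-2084375 - k{\left(307 \right)} = -2084375 - \left(11 + 307^{\frac{3}{2}}\right)^{2} = -2084375 - \left(11 + 307 \sqrt{307}\right)^{2}$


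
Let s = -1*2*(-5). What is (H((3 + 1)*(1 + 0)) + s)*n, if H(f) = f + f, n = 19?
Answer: 342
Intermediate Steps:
s = 10 (s = -2*(-5) = 10)
H(f) = 2*f
(H((3 + 1)*(1 + 0)) + s)*n = (2*((3 + 1)*(1 + 0)) + 10)*19 = (2*(4*1) + 10)*19 = (2*4 + 10)*19 = (8 + 10)*19 = 18*19 = 342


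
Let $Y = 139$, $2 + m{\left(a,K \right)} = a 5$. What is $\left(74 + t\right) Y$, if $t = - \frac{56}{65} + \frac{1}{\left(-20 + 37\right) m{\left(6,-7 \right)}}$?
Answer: $\frac{314552691}{30940} \approx 10167.0$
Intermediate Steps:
$m{\left(a,K \right)} = -2 + 5 a$ ($m{\left(a,K \right)} = -2 + a 5 = -2 + 5 a$)
$t = - \frac{26591}{30940}$ ($t = - \frac{56}{65} + \frac{1}{\left(-20 + 37\right) \left(-2 + 5 \cdot 6\right)} = \left(-56\right) \frac{1}{65} + \frac{1}{17 \left(-2 + 30\right)} = - \frac{56}{65} + \frac{1}{17 \cdot 28} = - \frac{56}{65} + \frac{1}{17} \cdot \frac{1}{28} = - \frac{56}{65} + \frac{1}{476} = - \frac{26591}{30940} \approx -0.85944$)
$\left(74 + t\right) Y = \left(74 - \frac{26591}{30940}\right) 139 = \frac{2262969}{30940} \cdot 139 = \frac{314552691}{30940}$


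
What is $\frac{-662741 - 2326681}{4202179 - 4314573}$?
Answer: $\frac{1494711}{56197} \approx 26.598$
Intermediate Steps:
$\frac{-662741 - 2326681}{4202179 - 4314573} = - \frac{2989422}{-112394} = \left(-2989422\right) \left(- \frac{1}{112394}\right) = \frac{1494711}{56197}$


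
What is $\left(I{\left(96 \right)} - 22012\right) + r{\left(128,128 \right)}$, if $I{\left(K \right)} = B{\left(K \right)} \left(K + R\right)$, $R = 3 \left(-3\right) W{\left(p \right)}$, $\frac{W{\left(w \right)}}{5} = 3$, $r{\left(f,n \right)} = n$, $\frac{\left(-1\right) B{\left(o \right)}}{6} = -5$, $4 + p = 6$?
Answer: $-23054$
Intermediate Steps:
$p = 2$ ($p = -4 + 6 = 2$)
$B{\left(o \right)} = 30$ ($B{\left(o \right)} = \left(-6\right) \left(-5\right) = 30$)
$W{\left(w \right)} = 15$ ($W{\left(w \right)} = 5 \cdot 3 = 15$)
$R = -135$ ($R = 3 \left(-3\right) 15 = \left(-9\right) 15 = -135$)
$I{\left(K \right)} = -4050 + 30 K$ ($I{\left(K \right)} = 30 \left(K - 135\right) = 30 \left(-135 + K\right) = -4050 + 30 K$)
$\left(I{\left(96 \right)} - 22012\right) + r{\left(128,128 \right)} = \left(\left(-4050 + 30 \cdot 96\right) - 22012\right) + 128 = \left(\left(-4050 + 2880\right) - 22012\right) + 128 = \left(-1170 - 22012\right) + 128 = -23182 + 128 = -23054$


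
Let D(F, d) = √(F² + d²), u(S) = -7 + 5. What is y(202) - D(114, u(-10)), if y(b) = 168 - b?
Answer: -34 - 10*√130 ≈ -148.02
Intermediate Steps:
u(S) = -2
y(202) - D(114, u(-10)) = (168 - 1*202) - √(114² + (-2)²) = (168 - 202) - √(12996 + 4) = -34 - √13000 = -34 - 10*√130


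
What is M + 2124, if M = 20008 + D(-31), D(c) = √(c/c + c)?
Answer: 22132 + I*√30 ≈ 22132.0 + 5.4772*I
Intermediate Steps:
D(c) = √(1 + c)
M = 20008 + I*√30 (M = 20008 + √(1 - 31) = 20008 + √(-30) = 20008 + I*√30 ≈ 20008.0 + 5.4772*I)
M + 2124 = (20008 + I*√30) + 2124 = 22132 + I*√30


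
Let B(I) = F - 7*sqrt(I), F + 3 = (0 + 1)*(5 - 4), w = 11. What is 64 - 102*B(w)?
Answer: 268 + 714*sqrt(11) ≈ 2636.1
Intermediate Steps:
F = -2 (F = -3 + (0 + 1)*(5 - 4) = -3 + 1*1 = -3 + 1 = -2)
B(I) = -2 - 7*sqrt(I)
64 - 102*B(w) = 64 - 102*(-2 - 7*sqrt(11)) = 64 + (204 + 714*sqrt(11)) = 268 + 714*sqrt(11)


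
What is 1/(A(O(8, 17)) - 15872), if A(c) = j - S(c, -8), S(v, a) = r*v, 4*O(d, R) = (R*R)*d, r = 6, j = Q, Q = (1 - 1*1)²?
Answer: -1/19340 ≈ -5.1706e-5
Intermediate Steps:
Q = 0 (Q = (1 - 1)² = 0² = 0)
j = 0
O(d, R) = d*R²/4 (O(d, R) = ((R*R)*d)/4 = (R²*d)/4 = (d*R²)/4 = d*R²/4)
S(v, a) = 6*v
A(c) = -6*c (A(c) = 0 - 6*c = -6*c)
1/(A(O(8, 17)) - 15872) = 1/(-3*8*17²/2 - 15872) = 1/(-3*8*289/2 - 15872) = 1/(-6*578 - 15872) = 1/(-3468 - 15872) = 1/(-19340) = -1/19340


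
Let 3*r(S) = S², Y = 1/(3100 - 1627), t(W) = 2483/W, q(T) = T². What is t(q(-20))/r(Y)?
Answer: 16162311321/400 ≈ 4.0406e+7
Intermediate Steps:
Y = 1/1473 ≈ 0.00067889
r(S) = S²/3
t(q(-20))/r(Y) = (2483/((-20)²))/(((1/1473)²/3)) = (2483/400)/(((⅓)*(1/2169729))) = (2483*(1/400))/(1/6509187) = (2483/400)*6509187 = 16162311321/400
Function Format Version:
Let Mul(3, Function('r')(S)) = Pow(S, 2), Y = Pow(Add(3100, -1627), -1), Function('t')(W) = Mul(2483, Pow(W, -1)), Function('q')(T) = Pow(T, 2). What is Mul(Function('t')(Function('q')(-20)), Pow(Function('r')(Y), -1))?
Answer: Rational(16162311321, 400) ≈ 4.0406e+7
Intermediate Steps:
Y = Rational(1, 1473) (Y = Pow(1473, -1) = Rational(1, 1473) ≈ 0.00067889)
Function('r')(S) = Mul(Rational(1, 3), Pow(S, 2))
Mul(Function('t')(Function('q')(-20)), Pow(Function('r')(Y), -1)) = Mul(Mul(2483, Pow(Pow(-20, 2), -1)), Pow(Mul(Rational(1, 3), Pow(Rational(1, 1473), 2)), -1)) = Mul(Mul(2483, Pow(400, -1)), Pow(Mul(Rational(1, 3), Rational(1, 2169729)), -1)) = Mul(Mul(2483, Rational(1, 400)), Pow(Rational(1, 6509187), -1)) = Mul(Rational(2483, 400), 6509187) = Rational(16162311321, 400)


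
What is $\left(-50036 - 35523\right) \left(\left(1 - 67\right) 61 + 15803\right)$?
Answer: $-1007628343$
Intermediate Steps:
$\left(-50036 - 35523\right) \left(\left(1 - 67\right) 61 + 15803\right) = - 85559 \left(\left(-66\right) 61 + 15803\right) = - 85559 \left(-4026 + 15803\right) = \left(-85559\right) 11777 = -1007628343$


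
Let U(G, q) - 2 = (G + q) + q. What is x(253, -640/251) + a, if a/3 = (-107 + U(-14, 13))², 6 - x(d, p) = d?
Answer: 25700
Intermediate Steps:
x(d, p) = 6 - d
U(G, q) = 2 + G + 2*q (U(G, q) = 2 + ((G + q) + q) = 2 + (G + 2*q) = 2 + G + 2*q)
a = 25947 (a = 3*(-107 + (2 - 14 + 2*13))² = 3*(-107 + (2 - 14 + 26))² = 3*(-107 + 14)² = 3*(-93)² = 3*8649 = 25947)
x(253, -640/251) + a = (6 - 1*253) + 25947 = (6 - 253) + 25947 = -247 + 25947 = 25700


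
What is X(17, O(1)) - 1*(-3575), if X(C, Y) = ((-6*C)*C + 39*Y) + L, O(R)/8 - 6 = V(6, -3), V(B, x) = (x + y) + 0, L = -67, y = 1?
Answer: 3022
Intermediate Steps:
V(B, x) = 1 + x (V(B, x) = (x + 1) + 0 = (1 + x) + 0 = 1 + x)
O(R) = 32 (O(R) = 48 + 8*(1 - 3) = 48 + 8*(-2) = 48 - 16 = 32)
X(C, Y) = -67 - 6*C² + 39*Y (X(C, Y) = ((-6*C)*C + 39*Y) - 67 = (-6*C² + 39*Y) - 67 = -67 - 6*C² + 39*Y)
X(17, O(1)) - 1*(-3575) = (-67 - 6*17² + 39*32) - 1*(-3575) = (-67 - 6*289 + 1248) + 3575 = (-67 - 1734 + 1248) + 3575 = -553 + 3575 = 3022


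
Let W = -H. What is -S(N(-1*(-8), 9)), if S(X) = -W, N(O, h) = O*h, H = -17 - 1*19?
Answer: 36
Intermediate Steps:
H = -36 (H = -17 - 19 = -36)
W = 36 (W = -1*(-36) = 36)
S(X) = -36 (S(X) = -1*36 = -36)
-S(N(-1*(-8), 9)) = -1*(-36) = 36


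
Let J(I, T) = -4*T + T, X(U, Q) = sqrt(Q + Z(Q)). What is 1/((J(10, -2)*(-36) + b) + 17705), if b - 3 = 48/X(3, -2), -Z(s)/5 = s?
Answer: 4373/76492444 - 3*sqrt(2)/76492444 ≈ 5.7114e-5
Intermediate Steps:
Z(s) = -5*s
X(U, Q) = 2*sqrt(-Q) (X(U, Q) = sqrt(Q - 5*Q) = sqrt(-4*Q) = 2*sqrt(-Q))
J(I, T) = -3*T
b = 3 + 12*sqrt(2) (b = 3 + 48/((2*sqrt(-1*(-2)))) = 3 + 48/((2*sqrt(2))) = 3 + 48*(sqrt(2)/4) = 3 + 12*sqrt(2) ≈ 19.971)
1/((J(10, -2)*(-36) + b) + 17705) = 1/((-3*(-2)*(-36) + (3 + 12*sqrt(2))) + 17705) = 1/((6*(-36) + (3 + 12*sqrt(2))) + 17705) = 1/((-216 + (3 + 12*sqrt(2))) + 17705) = 1/((-213 + 12*sqrt(2)) + 17705) = 1/(17492 + 12*sqrt(2))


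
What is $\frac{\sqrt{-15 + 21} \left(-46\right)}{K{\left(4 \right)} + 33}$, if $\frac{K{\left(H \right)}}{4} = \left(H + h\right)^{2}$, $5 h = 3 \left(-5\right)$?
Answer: $- \frac{46 \sqrt{6}}{37} \approx -3.0453$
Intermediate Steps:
$h = -3$ ($h = \frac{3 \left(-5\right)}{5} = \frac{1}{5} \left(-15\right) = -3$)
$K{\left(H \right)} = 4 \left(-3 + H\right)^{2}$ ($K{\left(H \right)} = 4 \left(H - 3\right)^{2} = 4 \left(-3 + H\right)^{2}$)
$\frac{\sqrt{-15 + 21} \left(-46\right)}{K{\left(4 \right)} + 33} = \frac{\sqrt{-15 + 21} \left(-46\right)}{4 \left(-3 + 4\right)^{2} + 33} = \frac{\sqrt{6} \left(-46\right)}{4 \cdot 1^{2} + 33} = \frac{\left(-46\right) \sqrt{6}}{4 \cdot 1 + 33} = \frac{\left(-46\right) \sqrt{6}}{4 + 33} = \frac{\left(-46\right) \sqrt{6}}{37} = - 46 \sqrt{6} \cdot \frac{1}{37} = - \frac{46 \sqrt{6}}{37}$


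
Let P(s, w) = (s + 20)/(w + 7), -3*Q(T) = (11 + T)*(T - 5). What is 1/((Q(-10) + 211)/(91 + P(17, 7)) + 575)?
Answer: 437/252283 ≈ 0.0017322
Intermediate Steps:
Q(T) = -(-5 + T)*(11 + T)/3 (Q(T) = -(11 + T)*(T - 5)/3 = -(11 + T)*(-5 + T)/3 = -(-5 + T)*(11 + T)/3)
P(s, w) = (20 + s)/(7 + w)
1/((Q(-10) + 211)/(91 + P(17, 7)) + 575) = 1/(((55/3 - 2*(-10) - 1/3*(-10)**2) + 211)/(91 + (20 + 17)/(7 + 7)) + 575) = 1/(((55/3 + 20 - 1/3*100) + 211)/(91 + 37/14) + 575) = 1/(((55/3 + 20 - 100/3) + 211)/(91 + (1/14)*37) + 575) = 1/((5 + 211)/(91 + 37/14) + 575) = 1/(216/(1311/14) + 575) = 1/(216*(14/1311) + 575) = 1/(1008/437 + 575) = 1/(252283/437) = 437/252283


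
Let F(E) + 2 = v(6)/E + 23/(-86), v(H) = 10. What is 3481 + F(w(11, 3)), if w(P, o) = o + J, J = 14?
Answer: 5086767/1462 ≈ 3479.3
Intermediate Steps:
w(P, o) = 14 + o (w(P, o) = o + 14 = 14 + o)
F(E) = -195/86 + 10/E (F(E) = -2 + (10/E + 23/(-86)) = -2 + (10/E + 23*(-1/86)) = -2 + (10/E - 23/86) = -2 + (-23/86 + 10/E) = -195/86 + 10/E)
3481 + F(w(11, 3)) = 3481 + (-195/86 + 10/(14 + 3)) = 3481 + (-195/86 + 10/17) = 3481 - 2455/1462 = 5086767/1462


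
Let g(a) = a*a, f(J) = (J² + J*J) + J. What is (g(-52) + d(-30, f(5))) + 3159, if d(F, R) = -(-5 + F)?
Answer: 5898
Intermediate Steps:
f(J) = J + 2*J² (f(J) = (J² + J²) + J = 2*J² + J = J + 2*J²)
g(a) = a²
d(F, R) = 5 - F
(g(-52) + d(-30, f(5))) + 3159 = ((-52)² + (5 - 1*(-30))) + 3159 = (2704 + (5 + 30)) + 3159 = (2704 + 35) + 3159 = 2739 + 3159 = 5898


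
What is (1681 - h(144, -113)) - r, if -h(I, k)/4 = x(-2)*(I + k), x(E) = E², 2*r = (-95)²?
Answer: -4671/2 ≈ -2335.5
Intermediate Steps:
r = 9025/2 (r = (½)*(-95)² = (½)*9025 = 9025/2 ≈ 4512.5)
h(I, k) = -16*I - 16*k (h(I, k) = -4*(-2)²*(I + k) = -16*(I + k) = -4*(4*I + 4*k) = -16*I - 16*k)
(1681 - h(144, -113)) - r = (1681 - (-16*144 - 16*(-113))) - 1*9025/2 = (1681 - (-2304 + 1808)) - 9025/2 = (1681 - 1*(-496)) - 9025/2 = (1681 + 496) - 9025/2 = 2177 - 9025/2 = -4671/2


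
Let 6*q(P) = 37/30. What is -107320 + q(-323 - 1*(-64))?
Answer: -19317563/180 ≈ -1.0732e+5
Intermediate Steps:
q(P) = 37/180 (q(P) = (37/30)/6 = (37*(1/30))/6 = (1/6)*(37/30) = 37/180)
-107320 + q(-323 - 1*(-64)) = -107320 + 37/180 = -19317563/180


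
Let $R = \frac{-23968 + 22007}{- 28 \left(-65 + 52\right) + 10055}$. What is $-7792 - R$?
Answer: $- \frac{81182887}{10419} \approx -7791.8$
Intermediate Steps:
$R = - \frac{1961}{10419}$ ($R = - \frac{1961}{\left(-28\right) \left(-13\right) + 10055} = - \frac{1961}{364 + 10055} = - \frac{1961}{10419} \approx -0.18821$)
$-7792 - R = -7792 - - \frac{1961}{10419} = -7792 + \frac{1961}{10419} = - \frac{81182887}{10419}$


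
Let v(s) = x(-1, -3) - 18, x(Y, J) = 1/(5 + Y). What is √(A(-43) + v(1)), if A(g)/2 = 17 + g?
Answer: 3*I*√31/2 ≈ 8.3517*I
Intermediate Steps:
A(g) = 34 + 2*g (A(g) = 2*(17 + g) = 34 + 2*g)
v(s) = -71/4 (v(s) = 1/(5 - 1) - 18 = 1/4 - 18 = ¼ - 18 = -71/4)
√(A(-43) + v(1)) = √((34 + 2*(-43)) - 71/4) = √((34 - 86) - 71/4) = √(-52 - 71/4) = √(-279/4) = 3*I*√31/2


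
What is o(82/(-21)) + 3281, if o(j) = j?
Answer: 68819/21 ≈ 3277.1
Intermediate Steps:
o(82/(-21)) + 3281 = 82/(-21) + 3281 = 82*(-1/21) + 3281 = -82/21 + 3281 = 68819/21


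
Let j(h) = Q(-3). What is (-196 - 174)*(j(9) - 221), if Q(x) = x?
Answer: 82880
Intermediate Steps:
j(h) = -3
(-196 - 174)*(j(9) - 221) = (-196 - 174)*(-3 - 221) = -370*(-224) = 82880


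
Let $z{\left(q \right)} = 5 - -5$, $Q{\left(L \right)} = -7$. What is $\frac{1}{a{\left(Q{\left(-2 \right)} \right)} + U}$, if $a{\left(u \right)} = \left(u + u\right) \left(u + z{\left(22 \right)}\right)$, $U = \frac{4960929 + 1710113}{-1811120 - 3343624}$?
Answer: $- \frac{368196}{15940735} \approx -0.023098$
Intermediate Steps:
$U = - \frac{476503}{368196}$ ($U = \frac{6671042}{-5154744} = 6671042 \left(- \frac{1}{5154744}\right) = - \frac{476503}{368196} \approx -1.2942$)
$z{\left(q \right)} = 10$ ($z{\left(q \right)} = 5 + 5 = 10$)
$a{\left(u \right)} = 2 u \left(10 + u\right)$ ($a{\left(u \right)} = \left(u + u\right) \left(u + 10\right) = 2 u \left(10 + u\right)$)
$\frac{1}{a{\left(Q{\left(-2 \right)} \right)} + U} = \frac{1}{2 \left(-7\right) \left(10 - 7\right) - \frac{476503}{368196}} = \frac{1}{2 \left(-7\right) 3 - \frac{476503}{368196}} = \frac{1}{-42 - \frac{476503}{368196}} = \frac{1}{- \frac{15940735}{368196}} = - \frac{368196}{15940735}$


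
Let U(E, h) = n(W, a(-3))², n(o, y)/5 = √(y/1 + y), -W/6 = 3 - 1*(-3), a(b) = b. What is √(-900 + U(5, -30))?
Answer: 5*I*√42 ≈ 32.404*I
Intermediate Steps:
W = -36 (W = -6*(3 - 1*(-3)) = -6*(3 + 3) = -6*6 = -36)
n(o, y) = 5*√2*√y (n(o, y) = 5*√(y/1 + y) = 5*√(y*1 + y) = 5*√(y + y) = 5*√(2*y) = 5*(√2*√y) = 5*√2*√y)
U(E, h) = -150 (U(E, h) = (5*√2*√(-3))² = (5*√2*(I*√3))² = (5*I*√6)² = -150)
√(-900 + U(5, -30)) = √(-900 - 150) = √(-1050) = 5*I*√42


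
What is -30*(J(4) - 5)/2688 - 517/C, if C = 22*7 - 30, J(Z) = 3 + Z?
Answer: -29107/6944 ≈ -4.1917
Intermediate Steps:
C = 124 (C = 154 - 30 = 124)
-30*(J(4) - 5)/2688 - 517/C = -30*((3 + 4) - 5)/2688 - 517/124 = -30*(7 - 5)*(1/2688) - 517*1/124 = -30*2*(1/2688) - 517/124 = -60*1/2688 - 517/124 = -5/224 - 517/124 = -29107/6944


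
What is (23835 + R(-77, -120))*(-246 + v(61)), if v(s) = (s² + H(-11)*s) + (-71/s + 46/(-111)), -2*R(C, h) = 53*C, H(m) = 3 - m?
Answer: 758177300986/6771 ≈ 1.1197e+8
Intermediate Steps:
R(C, h) = -53*C/2
v(s) = -46/111 + s² - 71/s + 14*s (v(s) = (s² + (3 - 1*(-11))*s) + (-71/s + 46/(-111)) = (s² + (3 + 11)*s) + (-71/s + 46*(-1/111)) = (s² + 14*s) + (-71/s - 46/111) = (s² + 14*s) + (-46/111 - 71/s) = -46/111 + s² - 71/s + 14*s)
(23835 + R(-77, -120))*(-246 + v(61)) = (23835 - 53/2*(-77))*(-246 + (-46/111 + 61² - 71/61 + 14*61)) = (23835 + 4081/2)*(-246 + (-46/111 + 3721 - 71*1/61 + 854)) = 51751*(-246 + (-46/111 + 3721 - 71/61 + 854))/2 = 51751*(-246 + 30966638/6771)/2 = (51751/2)*(29300972/6771) = 758177300986/6771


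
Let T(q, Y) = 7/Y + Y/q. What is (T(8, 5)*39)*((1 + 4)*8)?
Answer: 3159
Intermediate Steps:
(T(8, 5)*39)*((1 + 4)*8) = ((7/5 + 5/8)*39)*((1 + 4)*8) = ((7*(⅕) + 5*(⅛))*39)*(5*8) = ((7/5 + 5/8)*39)*40 = ((81/40)*39)*40 = (3159/40)*40 = 3159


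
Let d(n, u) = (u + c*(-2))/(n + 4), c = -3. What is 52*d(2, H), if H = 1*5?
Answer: 286/3 ≈ 95.333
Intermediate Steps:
H = 5
d(n, u) = (6 + u)/(4 + n) (d(n, u) = (u - 3*(-2))/(n + 4) = (u + 6)/(4 + n) = (6 + u)/(4 + n))
52*d(2, H) = 52*((6 + 5)/(4 + 2)) = 52*(11/6) = 286/3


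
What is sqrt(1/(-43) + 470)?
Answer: sqrt(868987)/43 ≈ 21.679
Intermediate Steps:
sqrt(1/(-43) + 470) = sqrt(-1/43 + 470) = sqrt(20209/43) = sqrt(868987)/43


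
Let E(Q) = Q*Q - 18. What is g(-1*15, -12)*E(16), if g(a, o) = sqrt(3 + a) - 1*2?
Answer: -476 + 476*I*sqrt(3) ≈ -476.0 + 824.46*I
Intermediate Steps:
E(Q) = -18 + Q**2 (E(Q) = Q**2 - 18 = -18 + Q**2)
g(a, o) = -2 + sqrt(3 + a) (g(a, o) = sqrt(3 + a) - 2 = -2 + sqrt(3 + a))
g(-1*15, -12)*E(16) = (-2 + sqrt(3 - 1*15))*(-18 + 16**2) = (-2 + sqrt(3 - 15))*(-18 + 256) = (-2 + sqrt(-12))*238 = (-2 + 2*I*sqrt(3))*238 = -476 + 476*I*sqrt(3)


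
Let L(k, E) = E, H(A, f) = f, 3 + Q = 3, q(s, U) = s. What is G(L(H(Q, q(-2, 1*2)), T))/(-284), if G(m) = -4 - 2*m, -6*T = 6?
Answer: 1/142 ≈ 0.0070423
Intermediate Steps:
T = -1 (T = -⅙*6 = -1)
Q = 0 (Q = -3 + 3 = 0)
G(L(H(Q, q(-2, 1*2)), T))/(-284) = (-4 - 2*(-1))/(-284) = (-4 + 2)*(-1/284) = -2*(-1/284) = 1/142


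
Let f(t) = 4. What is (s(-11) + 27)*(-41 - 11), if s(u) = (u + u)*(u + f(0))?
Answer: -9412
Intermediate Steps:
s(u) = 2*u*(4 + u) (s(u) = (u + u)*(u + 4) = (2*u)*(4 + u) = 2*u*(4 + u))
(s(-11) + 27)*(-41 - 11) = (2*(-11)*(4 - 11) + 27)*(-41 - 11) = (2*(-11)*(-7) + 27)*(-52) = (154 + 27)*(-52) = 181*(-52) = -9412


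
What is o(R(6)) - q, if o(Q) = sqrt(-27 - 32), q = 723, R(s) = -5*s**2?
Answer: -723 + I*sqrt(59) ≈ -723.0 + 7.6811*I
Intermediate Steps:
o(Q) = I*sqrt(59) (o(Q) = sqrt(-59) = I*sqrt(59))
o(R(6)) - q = I*sqrt(59) - 1*723 = I*sqrt(59) - 723 = -723 + I*sqrt(59)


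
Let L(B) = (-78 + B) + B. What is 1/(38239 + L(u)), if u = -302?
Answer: 1/37557 ≈ 2.6626e-5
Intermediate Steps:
L(B) = -78 + 2*B
1/(38239 + L(u)) = 1/(38239 + (-78 + 2*(-302))) = 1/(38239 + (-78 - 604)) = 1/(38239 - 682) = 1/37557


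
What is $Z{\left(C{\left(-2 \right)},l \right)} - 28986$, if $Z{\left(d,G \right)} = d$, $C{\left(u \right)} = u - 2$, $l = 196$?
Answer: $-28990$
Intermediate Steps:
$C{\left(u \right)} = -2 + u$
$Z{\left(C{\left(-2 \right)},l \right)} - 28986 = \left(-2 - 2\right) - 28986 = -4 - 28986 = -28990$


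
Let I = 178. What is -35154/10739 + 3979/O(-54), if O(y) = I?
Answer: 36473069/1911542 ≈ 19.080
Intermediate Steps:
O(y) = 178
-35154/10739 + 3979/O(-54) = -35154/10739 + 3979/178 = 36473069/1911542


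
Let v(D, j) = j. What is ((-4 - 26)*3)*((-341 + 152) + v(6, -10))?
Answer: 17910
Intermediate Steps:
((-4 - 26)*3)*((-341 + 152) + v(6, -10)) = ((-4 - 26)*3)*((-341 + 152) - 10) = (-30*3)*(-189 - 10) = -90*(-199) = 17910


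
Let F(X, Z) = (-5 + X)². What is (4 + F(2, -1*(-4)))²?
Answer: 169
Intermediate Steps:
(4 + F(2, -1*(-4)))² = (4 + (-5 + 2)²)² = (4 + (-3)²)² = (4 + 9)² = 13² = 169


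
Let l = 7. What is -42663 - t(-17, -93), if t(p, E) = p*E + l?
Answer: -44251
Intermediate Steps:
t(p, E) = 7 + E*p (t(p, E) = p*E + 7 = E*p + 7 = 7 + E*p)
-42663 - t(-17, -93) = -42663 - (7 - 93*(-17)) = -42663 - (7 + 1581) = -42663 - 1*1588 = -42663 - 1588 = -44251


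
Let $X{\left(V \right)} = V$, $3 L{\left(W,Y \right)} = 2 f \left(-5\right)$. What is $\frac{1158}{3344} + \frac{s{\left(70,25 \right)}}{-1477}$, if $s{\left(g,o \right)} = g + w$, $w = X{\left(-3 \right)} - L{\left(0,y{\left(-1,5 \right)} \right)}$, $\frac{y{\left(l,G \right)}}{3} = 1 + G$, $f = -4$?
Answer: $\frac{328051}{1058376} \approx 0.30996$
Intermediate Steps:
$y{\left(l,G \right)} = 3 + 3 G$ ($y{\left(l,G \right)} = 3 \left(1 + G\right) = 3 + 3 G$)
$L{\left(W,Y \right)} = \frac{40}{3}$ ($L{\left(W,Y \right)} = \frac{2 \left(-4\right) \left(-5\right)}{3} = \frac{\left(-8\right) \left(-5\right)}{3} = \frac{1}{3} \cdot 40 = \frac{40}{3}$)
$w = - \frac{49}{3}$ ($w = -3 - \frac{40}{3} = - \frac{49}{3} \approx -16.333$)
$s{\left(g,o \right)} = - \frac{49}{3} + g$ ($s{\left(g,o \right)} = g - \frac{49}{3} = - \frac{49}{3} + g$)
$\frac{1158}{3344} + \frac{s{\left(70,25 \right)}}{-1477} = \frac{1158}{3344} + \frac{- \frac{49}{3} + 70}{-1477} = 1158 \cdot \frac{1}{3344} + \frac{161}{3} \left(- \frac{1}{1477}\right) = \frac{579}{1672} - \frac{23}{633} = \frac{328051}{1058376}$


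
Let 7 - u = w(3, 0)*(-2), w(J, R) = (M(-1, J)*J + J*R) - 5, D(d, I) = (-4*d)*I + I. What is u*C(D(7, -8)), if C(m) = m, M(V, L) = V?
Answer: -1944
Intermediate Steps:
D(d, I) = I - 4*I*d (D(d, I) = -4*I*d + I = I - 4*I*d)
w(J, R) = -5 - J + J*R (w(J, R) = (-J + J*R) - 5 = -5 - J + J*R)
u = -9 (u = 7 - (-5 - 1*3 + 3*0)*(-2) = 7 - (-5 - 3 + 0)*(-2) = 7 - (-8)*(-2) = 7 - 1*16 = 7 - 16 = -9)
u*C(D(7, -8)) = -(-72)*(1 - 4*7) = -(-72)*(1 - 28) = -(-72)*(-27) = -9*216 = -1944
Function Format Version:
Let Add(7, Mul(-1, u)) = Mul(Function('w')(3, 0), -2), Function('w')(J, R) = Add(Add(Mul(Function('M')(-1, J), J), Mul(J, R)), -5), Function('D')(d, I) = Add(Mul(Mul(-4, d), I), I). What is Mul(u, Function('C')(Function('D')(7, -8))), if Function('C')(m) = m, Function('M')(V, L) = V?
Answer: -1944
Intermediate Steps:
Function('D')(d, I) = Add(I, Mul(-4, I, d)) (Function('D')(d, I) = Add(Mul(-4, I, d), I) = Add(I, Mul(-4, I, d)))
Function('w')(J, R) = Add(-5, Mul(-1, J), Mul(J, R)) (Function('w')(J, R) = Add(Add(Mul(-1, J), Mul(J, R)), -5) = Add(-5, Mul(-1, J), Mul(J, R)))
u = -9 (u = Add(7, Mul(-1, Mul(Add(-5, Mul(-1, 3), Mul(3, 0)), -2))) = Add(7, Mul(-1, Mul(Add(-5, -3, 0), -2))) = Add(7, Mul(-1, Mul(-8, -2))) = Add(7, Mul(-1, 16)) = Add(7, -16) = -9)
Mul(u, Function('C')(Function('D')(7, -8))) = Mul(-9, Mul(-8, Add(1, Mul(-4, 7)))) = Mul(-9, Mul(-8, Add(1, -28))) = Mul(-9, Mul(-8, -27)) = Mul(-9, 216) = -1944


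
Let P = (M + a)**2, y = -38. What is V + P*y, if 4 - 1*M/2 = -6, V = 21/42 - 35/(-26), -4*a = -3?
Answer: -1701391/104 ≈ -16360.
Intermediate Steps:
a = 3/4 (a = -1/4*(-3) = 3/4 ≈ 0.75000)
V = 24/13 (V = 21*(1/42) - 35*(-1/26) = 1/2 + 35/26 = 24/13 ≈ 1.8462)
M = 20 (M = 8 - 2*(-6) = 8 + 12 = 20)
P = 6889/16 (P = (20 + 3/4)**2 = (83/4)**2 = 6889/16 ≈ 430.56)
V + P*y = 24/13 + (6889/16)*(-38) = 24/13 - 130891/8 = -1701391/104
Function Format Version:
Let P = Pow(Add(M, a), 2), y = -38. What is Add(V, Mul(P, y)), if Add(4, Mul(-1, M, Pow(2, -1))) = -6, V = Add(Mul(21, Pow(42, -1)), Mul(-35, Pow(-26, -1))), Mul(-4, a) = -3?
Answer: Rational(-1701391, 104) ≈ -16360.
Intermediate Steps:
a = Rational(3, 4) (a = Mul(Rational(-1, 4), -3) = Rational(3, 4) ≈ 0.75000)
V = Rational(24, 13) (V = Add(Mul(21, Rational(1, 42)), Mul(-35, Rational(-1, 26))) = Add(Rational(1, 2), Rational(35, 26)) = Rational(24, 13) ≈ 1.8462)
M = 20 (M = Add(8, Mul(-2, -6)) = Add(8, 12) = 20)
P = Rational(6889, 16) (P = Pow(Add(20, Rational(3, 4)), 2) = Pow(Rational(83, 4), 2) = Rational(6889, 16) ≈ 430.56)
Add(V, Mul(P, y)) = Add(Rational(24, 13), Mul(Rational(6889, 16), -38)) = Add(Rational(24, 13), Rational(-130891, 8)) = Rational(-1701391, 104)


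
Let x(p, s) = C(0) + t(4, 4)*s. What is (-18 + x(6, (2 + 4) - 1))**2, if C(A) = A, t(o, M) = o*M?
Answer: 3844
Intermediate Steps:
t(o, M) = M*o
x(p, s) = 16*s (x(p, s) = 0 + (4*4)*s = 0 + 16*s = 16*s)
(-18 + x(6, (2 + 4) - 1))**2 = (-18 + 16*((2 + 4) - 1))**2 = (-18 + 16*(6 - 1))**2 = (-18 + 16*5)**2 = (-18 + 80)**2 = 62**2 = 3844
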